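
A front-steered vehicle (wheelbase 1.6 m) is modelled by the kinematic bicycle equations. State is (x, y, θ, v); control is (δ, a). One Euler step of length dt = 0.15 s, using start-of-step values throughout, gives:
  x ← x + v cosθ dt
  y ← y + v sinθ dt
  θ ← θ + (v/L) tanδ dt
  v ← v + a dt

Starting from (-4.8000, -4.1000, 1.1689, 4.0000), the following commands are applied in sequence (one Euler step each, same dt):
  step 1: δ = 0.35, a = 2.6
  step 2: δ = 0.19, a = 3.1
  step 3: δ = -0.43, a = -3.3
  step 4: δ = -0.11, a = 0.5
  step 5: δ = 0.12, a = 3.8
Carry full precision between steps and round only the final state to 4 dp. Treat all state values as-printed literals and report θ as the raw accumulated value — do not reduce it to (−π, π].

after step 1 (δ=0.35, a=2.6): (-4.565301, -3.547807, 1.305786, 4.390000)
after step 2 (δ=0.19, a=3.1): (-4.392827, -2.912296, 1.384937, 4.855000)
after step 3 (δ=-0.43, a=-3.3): (-4.258254, -2.196588, 1.176193, 4.360000)
after step 4 (δ=-0.11, a=0.5): (-4.006828, -1.592848, 1.131048, 4.435000)
after step 5 (δ=0.12, a=3.8): (-3.723624, -0.990891, 1.181183, 5.005000)

(-3.7236, -0.9909, 1.1812, 5.0050)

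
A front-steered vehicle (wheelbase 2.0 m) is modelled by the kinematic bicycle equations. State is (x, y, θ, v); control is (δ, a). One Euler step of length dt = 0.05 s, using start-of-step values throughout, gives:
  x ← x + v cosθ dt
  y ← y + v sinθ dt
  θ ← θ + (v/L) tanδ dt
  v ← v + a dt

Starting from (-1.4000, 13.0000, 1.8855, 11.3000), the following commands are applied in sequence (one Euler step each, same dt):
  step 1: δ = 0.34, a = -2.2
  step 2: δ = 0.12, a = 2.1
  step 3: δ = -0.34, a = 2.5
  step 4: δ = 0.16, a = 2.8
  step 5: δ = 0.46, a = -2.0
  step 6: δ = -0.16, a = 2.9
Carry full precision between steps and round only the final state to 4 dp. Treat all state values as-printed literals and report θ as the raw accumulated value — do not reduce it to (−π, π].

(-2.7557, 16.1207, 2.0623, 11.6050)

after step 1 (δ=0.34, a=-2.2): (-1.574887, 13.537252, 1.985431, 11.190000)
after step 2 (δ=0.12, a=2.1): (-1.800285, 14.049342, 2.019163, 11.295000)
after step 3 (δ=-0.34, a=2.5): (-2.045100, 14.558270, 1.919276, 11.420000)
after step 4 (δ=0.16, a=2.8): (-2.240079, 15.094949, 1.965350, 11.560000)
after step 5 (δ=0.46, a=-2.0): (-2.462261, 15.628540, 2.108535, 11.460000)
after step 6 (δ=-0.16, a=2.9): (-2.755748, 16.120672, 2.062300, 11.605000)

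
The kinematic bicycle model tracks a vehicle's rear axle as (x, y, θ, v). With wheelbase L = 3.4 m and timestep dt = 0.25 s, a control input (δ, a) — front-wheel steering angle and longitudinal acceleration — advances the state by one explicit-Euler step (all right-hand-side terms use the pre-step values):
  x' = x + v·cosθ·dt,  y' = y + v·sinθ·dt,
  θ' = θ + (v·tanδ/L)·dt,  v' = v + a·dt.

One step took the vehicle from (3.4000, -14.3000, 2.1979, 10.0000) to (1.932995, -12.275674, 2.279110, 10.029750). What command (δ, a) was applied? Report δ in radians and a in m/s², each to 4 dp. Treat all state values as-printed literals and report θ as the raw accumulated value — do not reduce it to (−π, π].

δ = 0.1100, a = 0.1190

a = (v'−v)/dt = (0.029750)/0.25 = 0.1190
Δθ = θ'−θ = 0.081210;  (v·dt/L) = 10.0000·0.25/3.4 = 0.735294
tan δ = Δθ·L/(v·dt) = 0.110446  →  δ = 0.1100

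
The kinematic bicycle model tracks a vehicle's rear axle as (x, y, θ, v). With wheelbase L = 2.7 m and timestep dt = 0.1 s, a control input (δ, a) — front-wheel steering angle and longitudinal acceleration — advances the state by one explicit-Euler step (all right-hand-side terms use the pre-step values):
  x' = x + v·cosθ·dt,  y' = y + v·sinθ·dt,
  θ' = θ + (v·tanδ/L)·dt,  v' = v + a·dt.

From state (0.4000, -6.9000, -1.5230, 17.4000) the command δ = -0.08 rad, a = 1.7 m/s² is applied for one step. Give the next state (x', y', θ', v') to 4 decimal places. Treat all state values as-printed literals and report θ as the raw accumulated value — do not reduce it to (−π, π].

x' = 0.4000 + 17.4000·cos(-1.5230)·0.1 = 0.4831
y' = -6.9000 + 17.4000·sin(-1.5230)·0.1 = -8.6380
θ' = -1.5230 + (17.4000/2.7)·tan(-0.08)·0.1 = -1.5747
v' = 17.4000 + 1.7000·0.1 = 17.5700

(0.4831, -8.6380, -1.5747, 17.5700)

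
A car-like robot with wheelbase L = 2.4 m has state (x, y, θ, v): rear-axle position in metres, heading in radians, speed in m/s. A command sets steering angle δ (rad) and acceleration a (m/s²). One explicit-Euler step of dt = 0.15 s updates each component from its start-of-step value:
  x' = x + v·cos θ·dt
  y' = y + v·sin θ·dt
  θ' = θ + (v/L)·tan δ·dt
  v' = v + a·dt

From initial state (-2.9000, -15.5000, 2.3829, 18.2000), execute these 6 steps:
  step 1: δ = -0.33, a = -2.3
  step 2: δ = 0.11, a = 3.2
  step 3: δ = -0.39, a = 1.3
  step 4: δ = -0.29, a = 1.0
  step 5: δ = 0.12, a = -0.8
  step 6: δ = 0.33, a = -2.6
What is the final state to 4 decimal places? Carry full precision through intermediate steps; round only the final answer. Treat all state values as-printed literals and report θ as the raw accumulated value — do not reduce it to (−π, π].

(-6.5032, -0.5963, 1.8380, 18.1700)

after step 1 (δ=-0.33, a=-2.3): (-4.881259, -13.621833, 1.993278, 17.855000)
after step 2 (δ=0.11, a=3.2): (-5.979409, -11.179070, 2.116529, 18.335000)
after step 3 (δ=-0.39, a=1.3): (-7.406910, -8.828301, 1.645485, 18.530000)
after step 4 (δ=-0.29, a=1.0): (-7.614316, -6.056550, 1.299886, 18.680000)
after step 5 (δ=0.12, a=-0.8): (-6.864476, -3.356746, 1.440662, 18.560000)
after step 6 (δ=0.33, a=-2.6): (-6.503205, -0.596286, 1.837991, 18.170000)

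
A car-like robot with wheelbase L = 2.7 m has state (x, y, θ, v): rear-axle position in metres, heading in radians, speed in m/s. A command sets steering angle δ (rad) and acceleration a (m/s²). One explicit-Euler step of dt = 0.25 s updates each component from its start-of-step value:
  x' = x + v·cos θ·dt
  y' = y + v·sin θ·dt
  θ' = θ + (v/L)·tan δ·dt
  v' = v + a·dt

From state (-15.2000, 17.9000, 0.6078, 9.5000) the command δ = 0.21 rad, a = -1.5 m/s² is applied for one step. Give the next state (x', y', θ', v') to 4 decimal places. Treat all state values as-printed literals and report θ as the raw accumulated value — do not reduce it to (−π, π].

(-13.2503, 19.2563, 0.7953, 9.1250)

x' = -15.2000 + 9.5000·cos(0.6078)·0.25 = -13.2503
y' = 17.9000 + 9.5000·sin(0.6078)·0.25 = 19.2563
θ' = 0.6078 + (9.5000/2.7)·tan(0.21)·0.25 = 0.7953
v' = 9.5000 − 1.5000·0.25 = 9.1250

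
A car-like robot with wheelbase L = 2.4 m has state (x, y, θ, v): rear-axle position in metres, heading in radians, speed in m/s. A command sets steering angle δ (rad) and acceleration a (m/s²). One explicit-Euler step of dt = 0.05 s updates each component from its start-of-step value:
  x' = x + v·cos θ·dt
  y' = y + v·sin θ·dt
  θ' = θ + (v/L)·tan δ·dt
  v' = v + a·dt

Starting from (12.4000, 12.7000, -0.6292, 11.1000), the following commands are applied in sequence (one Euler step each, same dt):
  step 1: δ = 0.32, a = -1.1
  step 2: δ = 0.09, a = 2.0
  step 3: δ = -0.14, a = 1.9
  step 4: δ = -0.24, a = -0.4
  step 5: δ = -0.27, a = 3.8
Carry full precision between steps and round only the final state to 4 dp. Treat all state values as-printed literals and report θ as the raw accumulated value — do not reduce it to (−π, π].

after step 1 (δ=0.32, a=-1.1): (12.848717, 12.373384, -0.552566, 11.045000)
after step 2 (δ=0.09, a=2.0): (13.318781, 12.083522, -0.531801, 11.145000)
after step 3 (δ=-0.14, a=1.9): (13.799072, 11.800948, -0.564521, 11.240000)
after step 4 (δ=-0.24, a=-0.4): (14.273875, 11.500272, -0.621826, 11.220000)
after step 5 (δ=-0.27, a=3.8): (14.729865, 11.173478, -0.686518, 11.410000)

(14.7299, 11.1735, -0.6865, 11.4100)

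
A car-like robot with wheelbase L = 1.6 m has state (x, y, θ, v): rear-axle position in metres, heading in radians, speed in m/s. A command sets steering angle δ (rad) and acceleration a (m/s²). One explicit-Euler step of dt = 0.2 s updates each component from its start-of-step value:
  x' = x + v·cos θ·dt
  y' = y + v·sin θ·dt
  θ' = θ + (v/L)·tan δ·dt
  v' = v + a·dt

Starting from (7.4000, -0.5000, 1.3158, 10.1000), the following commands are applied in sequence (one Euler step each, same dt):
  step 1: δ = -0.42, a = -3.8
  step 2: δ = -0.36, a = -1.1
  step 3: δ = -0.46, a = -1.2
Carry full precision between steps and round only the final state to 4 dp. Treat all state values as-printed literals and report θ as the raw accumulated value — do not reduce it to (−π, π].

after step 1 (δ=-0.42, a=-3.8): (7.909529, 1.454682, 0.752002, 9.340000)
after step 2 (δ=-0.36, a=-1.1): (9.273771, 2.730717, 0.312552, 9.120000)
after step 3 (δ=-0.46, a=-1.2): (11.009402, 3.291575, -0.252260, 8.880000)

(11.0094, 3.2916, -0.2523, 8.8800)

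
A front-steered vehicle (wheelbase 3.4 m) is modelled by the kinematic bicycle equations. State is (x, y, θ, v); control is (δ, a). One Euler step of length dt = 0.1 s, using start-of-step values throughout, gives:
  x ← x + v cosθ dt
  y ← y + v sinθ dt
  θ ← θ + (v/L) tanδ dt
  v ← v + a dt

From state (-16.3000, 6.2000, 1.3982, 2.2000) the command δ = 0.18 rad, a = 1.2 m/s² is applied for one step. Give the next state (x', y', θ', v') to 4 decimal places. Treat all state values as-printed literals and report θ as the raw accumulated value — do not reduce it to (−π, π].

x' = -16.3000 + 2.2000·cos(1.3982)·0.1 = -16.2622
y' = 6.2000 + 2.2000·sin(1.3982)·0.1 = 6.4167
θ' = 1.3982 + (2.2000/3.4)·tan(0.18)·0.1 = 1.4100
v' = 2.2000 + 1.2000·0.1 = 2.3200

(-16.2622, 6.4167, 1.4100, 2.3200)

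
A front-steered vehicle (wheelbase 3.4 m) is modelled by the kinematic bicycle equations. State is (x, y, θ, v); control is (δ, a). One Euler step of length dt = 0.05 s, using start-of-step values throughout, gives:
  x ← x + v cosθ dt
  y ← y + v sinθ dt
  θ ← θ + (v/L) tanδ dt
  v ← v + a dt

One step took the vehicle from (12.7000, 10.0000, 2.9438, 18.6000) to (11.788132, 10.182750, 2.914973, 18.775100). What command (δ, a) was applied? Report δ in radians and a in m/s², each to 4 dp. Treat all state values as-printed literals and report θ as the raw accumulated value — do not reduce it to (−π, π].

δ = -0.1050, a = 3.5020

a = (v'−v)/dt = (0.175100)/0.05 = 3.5020
Δθ = θ'−θ = -0.028827;  (v·dt/L) = 18.6000·0.05/3.4 = 0.273529
tan δ = Δθ·L/(v·dt) = -0.105389  →  δ = -0.1050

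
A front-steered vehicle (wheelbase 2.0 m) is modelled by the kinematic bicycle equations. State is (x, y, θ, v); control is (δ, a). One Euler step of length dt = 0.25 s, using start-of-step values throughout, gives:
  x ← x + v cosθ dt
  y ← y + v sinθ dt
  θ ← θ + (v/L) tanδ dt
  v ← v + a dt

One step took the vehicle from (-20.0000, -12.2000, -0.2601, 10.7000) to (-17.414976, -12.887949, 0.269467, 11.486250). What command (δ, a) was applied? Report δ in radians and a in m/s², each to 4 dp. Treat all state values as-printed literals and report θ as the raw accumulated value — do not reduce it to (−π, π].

a = (v'−v)/dt = (0.786250)/0.25 = 3.1450
Δθ = θ'−θ = 0.529567;  (v·dt/L) = 10.7000·0.25/2.0 = 1.337500
tan δ = Δθ·L/(v·dt) = 0.395938  →  δ = 0.3770

δ = 0.3770, a = 3.1450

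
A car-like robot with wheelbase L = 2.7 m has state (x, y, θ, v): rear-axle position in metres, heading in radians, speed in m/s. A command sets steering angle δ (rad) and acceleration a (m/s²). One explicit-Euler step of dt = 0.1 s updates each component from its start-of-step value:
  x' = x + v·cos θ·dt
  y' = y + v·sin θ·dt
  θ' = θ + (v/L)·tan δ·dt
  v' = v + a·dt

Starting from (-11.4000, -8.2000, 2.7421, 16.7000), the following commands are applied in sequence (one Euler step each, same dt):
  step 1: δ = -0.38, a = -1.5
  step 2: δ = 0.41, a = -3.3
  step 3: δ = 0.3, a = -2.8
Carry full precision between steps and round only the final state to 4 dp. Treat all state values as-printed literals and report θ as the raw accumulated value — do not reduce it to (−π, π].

after step 1 (δ=-0.38, a=-1.5): (-12.938502, -7.550452, 2.495056, 16.550000)
after step 2 (δ=0.41, a=-3.3): (-14.259481, -6.553437, 2.761469, 16.220000)
after step 3 (δ=0.3, a=-2.8): (-15.765700, -5.951617, 2.947300, 15.940000)

(-15.7657, -5.9516, 2.9473, 15.9400)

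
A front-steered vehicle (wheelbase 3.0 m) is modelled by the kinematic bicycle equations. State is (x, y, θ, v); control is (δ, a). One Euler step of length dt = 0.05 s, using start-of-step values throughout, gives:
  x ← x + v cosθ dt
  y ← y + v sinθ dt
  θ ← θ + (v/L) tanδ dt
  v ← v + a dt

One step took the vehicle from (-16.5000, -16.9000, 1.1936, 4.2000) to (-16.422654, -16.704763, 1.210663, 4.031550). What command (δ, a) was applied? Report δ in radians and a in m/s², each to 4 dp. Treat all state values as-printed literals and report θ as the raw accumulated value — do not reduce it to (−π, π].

δ = 0.2391, a = -3.3690

a = (v'−v)/dt = (-0.168450)/0.05 = -3.3690
Δθ = θ'−θ = 0.017063;  (v·dt/L) = 4.2000·0.05/3.0 = 0.070000
tan δ = Δθ·L/(v·dt) = 0.243757  →  δ = 0.2391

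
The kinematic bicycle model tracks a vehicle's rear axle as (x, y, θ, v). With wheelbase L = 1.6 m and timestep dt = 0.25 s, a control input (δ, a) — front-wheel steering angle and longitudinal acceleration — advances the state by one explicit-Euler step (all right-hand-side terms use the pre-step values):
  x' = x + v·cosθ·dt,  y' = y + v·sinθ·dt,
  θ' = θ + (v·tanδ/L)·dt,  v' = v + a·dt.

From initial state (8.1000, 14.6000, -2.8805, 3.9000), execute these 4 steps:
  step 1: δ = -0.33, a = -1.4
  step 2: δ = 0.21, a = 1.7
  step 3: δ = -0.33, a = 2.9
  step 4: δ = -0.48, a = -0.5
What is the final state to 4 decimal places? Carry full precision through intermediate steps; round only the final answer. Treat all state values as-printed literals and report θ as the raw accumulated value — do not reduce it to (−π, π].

(4.1185, 14.1827, -3.5661, 4.5750)

after step 1 (δ=-0.33, a=-1.4): (7.158044, 14.348317, -3.089226, 3.550000)
after step 2 (δ=0.21, a=1.7): (6.271761, 14.301863, -2.970999, 3.975000)
after step 3 (δ=-0.33, a=2.9): (5.292436, 14.133156, -3.183739, 4.700000)
after step 4 (δ=-0.48, a=-0.5): (4.118479, 14.182663, -3.566062, 4.575000)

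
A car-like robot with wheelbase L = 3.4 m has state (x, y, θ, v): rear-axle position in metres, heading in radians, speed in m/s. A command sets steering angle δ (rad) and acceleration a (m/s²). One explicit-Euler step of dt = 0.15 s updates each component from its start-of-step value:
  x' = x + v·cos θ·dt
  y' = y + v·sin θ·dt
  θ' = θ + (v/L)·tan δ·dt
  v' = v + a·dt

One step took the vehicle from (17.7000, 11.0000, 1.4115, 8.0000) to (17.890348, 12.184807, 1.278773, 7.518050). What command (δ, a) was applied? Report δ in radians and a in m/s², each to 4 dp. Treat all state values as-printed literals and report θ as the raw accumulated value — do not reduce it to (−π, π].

δ = -0.3597, a = -3.2130

a = (v'−v)/dt = (-0.481950)/0.15 = -3.2130
Δθ = θ'−θ = -0.132727;  (v·dt/L) = 8.0000·0.15/3.4 = 0.352941
tan δ = Δθ·L/(v·dt) = -0.376060  →  δ = -0.3597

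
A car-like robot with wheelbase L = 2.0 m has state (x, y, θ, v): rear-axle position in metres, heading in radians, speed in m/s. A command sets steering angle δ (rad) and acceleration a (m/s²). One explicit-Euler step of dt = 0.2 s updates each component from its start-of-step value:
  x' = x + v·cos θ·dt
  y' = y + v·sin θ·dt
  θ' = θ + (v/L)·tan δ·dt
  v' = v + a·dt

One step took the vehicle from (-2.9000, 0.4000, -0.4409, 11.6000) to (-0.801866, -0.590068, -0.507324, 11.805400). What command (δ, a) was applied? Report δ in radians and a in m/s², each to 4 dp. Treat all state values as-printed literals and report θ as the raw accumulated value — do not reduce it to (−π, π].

δ = -0.0572, a = 1.0270

a = (v'−v)/dt = (0.205400)/0.2 = 1.0270
Δθ = θ'−θ = -0.066424;  (v·dt/L) = 11.6000·0.2/2.0 = 1.160000
tan δ = Δθ·L/(v·dt) = -0.057262  →  δ = -0.0572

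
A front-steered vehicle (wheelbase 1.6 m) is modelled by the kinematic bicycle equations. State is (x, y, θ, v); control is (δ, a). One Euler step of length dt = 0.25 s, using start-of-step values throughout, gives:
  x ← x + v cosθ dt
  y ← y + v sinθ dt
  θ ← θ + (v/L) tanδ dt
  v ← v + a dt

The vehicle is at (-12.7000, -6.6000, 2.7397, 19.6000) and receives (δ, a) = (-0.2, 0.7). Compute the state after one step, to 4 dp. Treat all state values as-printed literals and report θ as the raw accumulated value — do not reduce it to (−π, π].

x' = -12.7000 + 19.6000·cos(2.7397)·0.25 = -17.2096
y' = -6.6000 + 19.6000·sin(2.7397)·0.25 = -4.6833
θ' = 2.7397 + (19.6000/1.6)·tan(-0.2)·0.25 = 2.1189
v' = 19.6000 + 0.7000·0.25 = 19.7750

(-17.2096, -4.6833, 2.1189, 19.7750)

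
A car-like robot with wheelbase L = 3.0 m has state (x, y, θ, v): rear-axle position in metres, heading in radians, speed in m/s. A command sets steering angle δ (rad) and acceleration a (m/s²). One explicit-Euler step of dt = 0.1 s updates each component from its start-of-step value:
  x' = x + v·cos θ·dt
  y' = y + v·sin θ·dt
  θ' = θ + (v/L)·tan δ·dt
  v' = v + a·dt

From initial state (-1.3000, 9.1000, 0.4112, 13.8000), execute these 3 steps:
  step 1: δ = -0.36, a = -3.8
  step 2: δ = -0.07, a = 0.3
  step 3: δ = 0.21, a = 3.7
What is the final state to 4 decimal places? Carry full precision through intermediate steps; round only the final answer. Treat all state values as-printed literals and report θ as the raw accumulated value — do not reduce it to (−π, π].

after step 1 (δ=-0.36, a=-3.8): (-0.035034, 9.651599, 0.238055, 13.420000)
after step 2 (δ=-0.07, a=0.3): (1.269119, 9.968060, 0.206690, 13.450000)
after step 3 (δ=0.21, a=3.7): (2.585492, 10.244083, 0.302249, 13.820000)

(2.5855, 10.2441, 0.3022, 13.8200)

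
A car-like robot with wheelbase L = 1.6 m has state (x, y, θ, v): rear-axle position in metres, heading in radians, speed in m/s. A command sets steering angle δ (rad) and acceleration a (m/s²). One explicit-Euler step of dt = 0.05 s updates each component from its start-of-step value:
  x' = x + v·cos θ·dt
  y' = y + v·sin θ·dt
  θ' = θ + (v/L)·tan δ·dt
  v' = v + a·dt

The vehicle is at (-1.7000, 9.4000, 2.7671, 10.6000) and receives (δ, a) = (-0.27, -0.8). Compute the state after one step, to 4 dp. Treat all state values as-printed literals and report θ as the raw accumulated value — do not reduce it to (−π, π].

(-2.1933, 9.5939, 2.6754, 10.5600)

x' = -1.7000 + 10.6000·cos(2.7671)·0.05 = -2.1933
y' = 9.4000 + 10.6000·sin(2.7671)·0.05 = 9.5939
θ' = 2.7671 + (10.6000/1.6)·tan(-0.27)·0.05 = 2.6754
v' = 10.6000 − 0.8000·0.05 = 10.5600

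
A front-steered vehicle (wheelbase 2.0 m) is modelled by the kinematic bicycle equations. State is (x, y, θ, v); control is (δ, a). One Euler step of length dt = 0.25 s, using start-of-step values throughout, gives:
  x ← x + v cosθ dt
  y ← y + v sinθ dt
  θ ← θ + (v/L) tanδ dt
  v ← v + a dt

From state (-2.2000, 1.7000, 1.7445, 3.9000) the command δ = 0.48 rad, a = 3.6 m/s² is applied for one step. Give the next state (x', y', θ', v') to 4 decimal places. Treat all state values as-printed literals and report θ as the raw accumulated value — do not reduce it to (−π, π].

(-2.3685, 2.6603, 1.9983, 4.8000)

x' = -2.2000 + 3.9000·cos(1.7445)·0.25 = -2.3685
y' = 1.7000 + 3.9000·sin(1.7445)·0.25 = 2.6603
θ' = 1.7445 + (3.9000/2.0)·tan(0.48)·0.25 = 1.9983
v' = 3.9000 + 3.6000·0.25 = 4.8000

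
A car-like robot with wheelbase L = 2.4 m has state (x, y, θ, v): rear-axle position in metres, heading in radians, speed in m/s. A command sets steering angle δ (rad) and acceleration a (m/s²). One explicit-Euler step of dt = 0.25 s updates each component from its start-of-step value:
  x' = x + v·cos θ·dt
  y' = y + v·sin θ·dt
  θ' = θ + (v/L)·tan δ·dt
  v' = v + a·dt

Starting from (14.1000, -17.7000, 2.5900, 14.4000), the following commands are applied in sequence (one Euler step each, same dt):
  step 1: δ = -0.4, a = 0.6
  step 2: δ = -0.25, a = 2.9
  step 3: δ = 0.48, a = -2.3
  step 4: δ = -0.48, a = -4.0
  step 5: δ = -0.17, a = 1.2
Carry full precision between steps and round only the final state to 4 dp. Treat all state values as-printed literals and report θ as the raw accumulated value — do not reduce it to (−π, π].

(6.8725, -2.7100, 1.3550, 14.0000)

after step 1 (δ=-0.4, a=0.6): (11.033912, -15.813440, 1.955810, 14.550000)
after step 2 (δ=-0.25, a=2.9): (9.667769, -12.442230, 1.568808, 15.275000)
after step 3 (δ=0.48, a=-2.3): (9.675364, -8.623488, 2.397175, 14.700000)
after step 4 (δ=-0.48, a=-4.0): (6.972465, -6.133516, 1.599990, 13.700000)
after step 5 (δ=-0.17, a=1.2): (6.872490, -2.709975, 1.355021, 14.000000)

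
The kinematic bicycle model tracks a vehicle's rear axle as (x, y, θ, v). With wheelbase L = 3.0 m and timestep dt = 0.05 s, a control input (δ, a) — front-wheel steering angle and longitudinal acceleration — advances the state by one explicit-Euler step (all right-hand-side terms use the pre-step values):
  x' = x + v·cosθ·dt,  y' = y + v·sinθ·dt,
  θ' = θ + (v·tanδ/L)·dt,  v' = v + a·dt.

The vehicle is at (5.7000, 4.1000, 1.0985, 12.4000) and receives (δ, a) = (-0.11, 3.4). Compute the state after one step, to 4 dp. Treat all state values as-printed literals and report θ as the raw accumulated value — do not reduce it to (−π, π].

(5.9821, 4.6521, 1.0757, 12.5700)

x' = 5.7000 + 12.4000·cos(1.0985)·0.05 = 5.9821
y' = 4.1000 + 12.4000·sin(1.0985)·0.05 = 4.6521
θ' = 1.0985 + (12.4000/3.0)·tan(-0.11)·0.05 = 1.0757
v' = 12.4000 + 3.4000·0.05 = 12.5700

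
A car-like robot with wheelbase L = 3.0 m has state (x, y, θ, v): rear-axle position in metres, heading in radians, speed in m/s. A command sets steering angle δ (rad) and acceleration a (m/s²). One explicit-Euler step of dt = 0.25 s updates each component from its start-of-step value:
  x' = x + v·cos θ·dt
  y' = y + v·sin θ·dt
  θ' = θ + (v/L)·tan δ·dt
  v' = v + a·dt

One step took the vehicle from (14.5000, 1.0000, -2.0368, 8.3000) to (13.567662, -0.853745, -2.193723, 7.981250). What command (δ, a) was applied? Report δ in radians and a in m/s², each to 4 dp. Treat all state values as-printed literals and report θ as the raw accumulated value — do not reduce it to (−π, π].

δ = -0.2231, a = -1.2750

a = (v'−v)/dt = (-0.318750)/0.25 = -1.2750
Δθ = θ'−θ = -0.156923;  (v·dt/L) = 8.3000·0.25/3.0 = 0.691667
tan δ = Δθ·L/(v·dt) = -0.226877  →  δ = -0.2231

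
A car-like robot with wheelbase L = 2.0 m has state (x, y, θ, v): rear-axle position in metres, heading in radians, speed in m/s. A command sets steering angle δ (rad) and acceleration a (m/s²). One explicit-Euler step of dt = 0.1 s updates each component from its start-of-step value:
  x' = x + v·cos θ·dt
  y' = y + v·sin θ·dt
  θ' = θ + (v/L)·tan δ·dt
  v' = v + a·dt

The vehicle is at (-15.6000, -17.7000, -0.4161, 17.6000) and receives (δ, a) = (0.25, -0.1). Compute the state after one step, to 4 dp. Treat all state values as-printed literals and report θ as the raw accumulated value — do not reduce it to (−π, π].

x' = -15.6000 + 17.6000·cos(-0.4161)·0.1 = -13.9902
y' = -17.7000 + 17.6000·sin(-0.4161)·0.1 = -18.4114
θ' = -0.4161 + (17.6000/2.0)·tan(0.25)·0.1 = -0.1914
v' = 17.6000 − 0.1000·0.1 = 17.5900

(-13.9902, -18.4114, -0.1914, 17.5900)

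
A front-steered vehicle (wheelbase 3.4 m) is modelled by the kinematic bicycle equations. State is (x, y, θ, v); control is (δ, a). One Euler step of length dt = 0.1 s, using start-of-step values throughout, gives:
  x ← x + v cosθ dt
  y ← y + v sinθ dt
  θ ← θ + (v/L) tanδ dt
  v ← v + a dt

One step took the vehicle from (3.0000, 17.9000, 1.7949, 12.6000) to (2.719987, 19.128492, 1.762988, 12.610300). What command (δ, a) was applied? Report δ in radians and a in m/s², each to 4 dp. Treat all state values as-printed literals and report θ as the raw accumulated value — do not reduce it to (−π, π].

a = (v'−v)/dt = (0.010300)/0.1 = 0.1030
Δθ = θ'−θ = -0.031912;  (v·dt/L) = 12.6000·0.1/3.4 = 0.370588
tan δ = Δθ·L/(v·dt) = -0.086112  →  δ = -0.0859

δ = -0.0859, a = 0.1030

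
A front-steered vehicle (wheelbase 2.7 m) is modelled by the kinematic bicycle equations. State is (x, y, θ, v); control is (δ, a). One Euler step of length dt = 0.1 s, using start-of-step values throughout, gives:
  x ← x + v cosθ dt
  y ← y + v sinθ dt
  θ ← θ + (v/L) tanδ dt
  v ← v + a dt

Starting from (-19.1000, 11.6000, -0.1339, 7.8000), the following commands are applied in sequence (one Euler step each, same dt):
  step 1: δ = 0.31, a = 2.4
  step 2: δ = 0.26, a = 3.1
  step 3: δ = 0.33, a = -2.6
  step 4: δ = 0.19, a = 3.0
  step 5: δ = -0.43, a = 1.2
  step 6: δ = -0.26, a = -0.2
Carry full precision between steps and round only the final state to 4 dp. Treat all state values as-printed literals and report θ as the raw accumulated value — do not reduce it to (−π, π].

(-14.2171, 11.8281, -0.0250, 8.4900)

after step 1 (δ=0.31, a=2.4): (-18.326982, 11.495870, -0.041361, 8.040000)
after step 2 (δ=0.26, a=3.1): (-17.523670, 11.462625, 0.037854, 8.350000)
after step 3 (δ=0.33, a=-2.6): (-16.689268, 11.494226, 0.143783, 8.090000)
after step 4 (δ=0.19, a=3.0): (-15.888616, 11.610146, 0.201408, 8.390000)
after step 5 (δ=-0.43, a=1.2): (-15.066576, 11.777988, 0.058896, 8.510000)
after step 6 (δ=-0.26, a=-0.2): (-14.217051, 11.828079, -0.024950, 8.490000)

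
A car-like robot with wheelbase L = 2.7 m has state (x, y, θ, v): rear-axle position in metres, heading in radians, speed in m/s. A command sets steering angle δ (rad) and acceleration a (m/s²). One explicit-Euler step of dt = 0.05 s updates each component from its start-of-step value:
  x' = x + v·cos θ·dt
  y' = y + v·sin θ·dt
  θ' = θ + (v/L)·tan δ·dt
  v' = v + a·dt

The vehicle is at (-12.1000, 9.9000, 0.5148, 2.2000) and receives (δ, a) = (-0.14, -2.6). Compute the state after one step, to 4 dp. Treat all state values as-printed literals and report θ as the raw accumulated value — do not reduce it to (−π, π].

x' = -12.1000 + 2.2000·cos(0.5148)·0.05 = -12.0043
y' = 9.9000 + 2.2000·sin(0.5148)·0.05 = 9.9542
θ' = 0.5148 + (2.2000/2.7)·tan(-0.14)·0.05 = 0.5091
v' = 2.2000 − 2.6000·0.05 = 2.0700

(-12.0043, 9.9542, 0.5091, 2.0700)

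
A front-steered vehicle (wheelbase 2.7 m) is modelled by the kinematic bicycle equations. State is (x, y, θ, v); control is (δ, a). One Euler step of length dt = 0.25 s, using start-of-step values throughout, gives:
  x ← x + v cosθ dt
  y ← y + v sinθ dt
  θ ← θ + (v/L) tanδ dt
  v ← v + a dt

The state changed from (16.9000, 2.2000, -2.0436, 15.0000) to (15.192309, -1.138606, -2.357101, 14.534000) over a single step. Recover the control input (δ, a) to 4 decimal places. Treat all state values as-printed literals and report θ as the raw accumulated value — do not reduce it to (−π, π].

a = (v'−v)/dt = (-0.466000)/0.25 = -1.8640
Δθ = θ'−θ = -0.313501;  (v·dt/L) = 15.0000·0.25/2.7 = 1.388889
tan δ = Δθ·L/(v·dt) = -0.225721  →  δ = -0.2220

δ = -0.2220, a = -1.8640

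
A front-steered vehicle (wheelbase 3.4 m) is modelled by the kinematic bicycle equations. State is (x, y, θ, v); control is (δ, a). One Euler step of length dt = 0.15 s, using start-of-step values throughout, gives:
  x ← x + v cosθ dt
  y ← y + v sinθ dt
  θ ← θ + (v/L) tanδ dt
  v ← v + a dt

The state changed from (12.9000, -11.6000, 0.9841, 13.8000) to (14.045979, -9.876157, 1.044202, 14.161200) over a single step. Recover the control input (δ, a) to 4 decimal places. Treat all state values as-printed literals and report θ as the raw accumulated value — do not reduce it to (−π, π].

a = (v'−v)/dt = (0.361200)/0.15 = 2.4080
Δθ = θ'−θ = 0.060102;  (v·dt/L) = 13.8000·0.15/3.4 = 0.608824
tan δ = Δθ·L/(v·dt) = 0.098718  →  δ = 0.0984

δ = 0.0984, a = 2.4080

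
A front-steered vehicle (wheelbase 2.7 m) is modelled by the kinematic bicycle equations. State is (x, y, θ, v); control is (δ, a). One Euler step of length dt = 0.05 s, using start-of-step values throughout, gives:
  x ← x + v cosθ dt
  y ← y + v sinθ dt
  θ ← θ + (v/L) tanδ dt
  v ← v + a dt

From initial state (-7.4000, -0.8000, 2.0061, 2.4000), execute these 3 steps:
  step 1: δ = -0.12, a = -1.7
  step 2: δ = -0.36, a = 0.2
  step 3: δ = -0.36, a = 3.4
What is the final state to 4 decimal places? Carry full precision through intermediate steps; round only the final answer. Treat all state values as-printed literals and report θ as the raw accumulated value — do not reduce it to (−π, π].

(-7.5456, -0.4795, 1.9684, 2.4950)

after step 1 (δ=-0.12, a=-1.7): (-7.450602, -0.691191, 2.000741, 2.315000)
after step 2 (δ=-0.36, a=0.2): (-7.498849, -0.585975, 1.984604, 2.325000)
after step 3 (δ=-0.36, a=3.4): (-7.545593, -0.479537, 1.968398, 2.495000)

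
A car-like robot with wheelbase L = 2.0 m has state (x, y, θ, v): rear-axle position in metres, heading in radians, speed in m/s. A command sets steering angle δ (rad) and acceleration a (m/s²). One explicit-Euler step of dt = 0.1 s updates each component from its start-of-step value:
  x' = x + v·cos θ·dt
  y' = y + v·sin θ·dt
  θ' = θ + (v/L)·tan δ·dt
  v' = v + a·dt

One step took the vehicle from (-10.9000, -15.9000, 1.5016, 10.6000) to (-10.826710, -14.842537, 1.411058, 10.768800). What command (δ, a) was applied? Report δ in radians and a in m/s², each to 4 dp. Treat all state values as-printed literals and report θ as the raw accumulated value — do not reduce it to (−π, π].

δ = -0.1692, a = 1.6880

a = (v'−v)/dt = (0.168800)/0.1 = 1.6880
Δθ = θ'−θ = -0.090542;  (v·dt/L) = 10.6000·0.1/2.0 = 0.530000
tan δ = Δθ·L/(v·dt) = -0.170834  →  δ = -0.1692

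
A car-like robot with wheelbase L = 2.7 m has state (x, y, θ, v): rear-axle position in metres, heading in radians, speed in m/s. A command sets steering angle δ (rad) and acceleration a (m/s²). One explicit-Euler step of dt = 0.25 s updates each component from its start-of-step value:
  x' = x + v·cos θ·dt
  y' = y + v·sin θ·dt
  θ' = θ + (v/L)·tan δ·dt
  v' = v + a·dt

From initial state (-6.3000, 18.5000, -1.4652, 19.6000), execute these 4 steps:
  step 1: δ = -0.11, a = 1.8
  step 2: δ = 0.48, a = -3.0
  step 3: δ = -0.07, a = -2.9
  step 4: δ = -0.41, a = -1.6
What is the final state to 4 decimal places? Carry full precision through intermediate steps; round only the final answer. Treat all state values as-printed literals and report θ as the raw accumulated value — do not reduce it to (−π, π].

(0.5878, 2.1229, -1.5720, 18.1750)

after step 1 (δ=-0.11, a=1.8): (-5.783539, 13.627294, -1.665639, 20.050000)
after step 2 (δ=0.48, a=-3.0): (-6.258224, 8.637321, -0.699134, 19.300000)
after step 3 (δ=-0.07, a=-2.9): (-2.565171, 5.532166, -0.824432, 18.575000)
after step 4 (δ=-0.41, a=-1.6): (0.587816, 2.122901, -1.571957, 18.175000)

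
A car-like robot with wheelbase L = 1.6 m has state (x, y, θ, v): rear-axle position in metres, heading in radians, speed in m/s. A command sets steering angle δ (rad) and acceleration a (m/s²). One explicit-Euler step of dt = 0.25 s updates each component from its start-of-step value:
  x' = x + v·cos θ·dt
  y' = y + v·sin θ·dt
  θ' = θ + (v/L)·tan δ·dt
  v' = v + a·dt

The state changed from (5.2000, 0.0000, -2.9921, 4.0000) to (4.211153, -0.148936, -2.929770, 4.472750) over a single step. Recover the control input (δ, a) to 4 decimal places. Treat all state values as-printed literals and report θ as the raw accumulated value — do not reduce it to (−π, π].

a = (v'−v)/dt = (0.472750)/0.25 = 1.8910
Δθ = θ'−θ = 0.062330;  (v·dt/L) = 4.0000·0.25/1.6 = 0.625000
tan δ = Δθ·L/(v·dt) = 0.099728  →  δ = 0.0994

δ = 0.0994, a = 1.8910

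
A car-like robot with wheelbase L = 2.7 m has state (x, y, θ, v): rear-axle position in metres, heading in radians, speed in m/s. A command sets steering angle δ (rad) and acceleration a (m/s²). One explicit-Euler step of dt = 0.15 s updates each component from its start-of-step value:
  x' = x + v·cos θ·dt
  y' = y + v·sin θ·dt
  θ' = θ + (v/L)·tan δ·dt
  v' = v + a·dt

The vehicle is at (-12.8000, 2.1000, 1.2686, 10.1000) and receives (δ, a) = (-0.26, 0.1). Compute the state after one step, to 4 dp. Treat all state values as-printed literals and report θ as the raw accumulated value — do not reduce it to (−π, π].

x' = -12.8000 + 10.1000·cos(1.2686)·0.15 = -12.3491
y' = 2.1000 + 10.1000·sin(1.2686)·0.15 = 3.5463
θ' = 1.2686 + (10.1000/2.7)·tan(-0.26)·0.15 = 1.1193
v' = 10.1000 + 0.1000·0.15 = 10.1150

(-12.3491, 3.5463, 1.1193, 10.1150)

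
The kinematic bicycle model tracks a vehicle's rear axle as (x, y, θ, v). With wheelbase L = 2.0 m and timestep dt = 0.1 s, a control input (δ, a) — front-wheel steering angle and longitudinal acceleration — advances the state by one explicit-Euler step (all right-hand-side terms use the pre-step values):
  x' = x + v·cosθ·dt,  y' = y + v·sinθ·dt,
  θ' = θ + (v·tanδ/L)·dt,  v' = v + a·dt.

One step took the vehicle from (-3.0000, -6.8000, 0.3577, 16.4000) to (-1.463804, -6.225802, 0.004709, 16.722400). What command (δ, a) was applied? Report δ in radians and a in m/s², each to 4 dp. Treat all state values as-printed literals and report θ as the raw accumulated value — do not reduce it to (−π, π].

a = (v'−v)/dt = (0.322400)/0.1 = 3.2240
Δθ = θ'−θ = -0.352991;  (v·dt/L) = 16.4000·0.1/2.0 = 0.820000
tan δ = Δθ·L/(v·dt) = -0.430477  →  δ = -0.4065

δ = -0.4065, a = 3.2240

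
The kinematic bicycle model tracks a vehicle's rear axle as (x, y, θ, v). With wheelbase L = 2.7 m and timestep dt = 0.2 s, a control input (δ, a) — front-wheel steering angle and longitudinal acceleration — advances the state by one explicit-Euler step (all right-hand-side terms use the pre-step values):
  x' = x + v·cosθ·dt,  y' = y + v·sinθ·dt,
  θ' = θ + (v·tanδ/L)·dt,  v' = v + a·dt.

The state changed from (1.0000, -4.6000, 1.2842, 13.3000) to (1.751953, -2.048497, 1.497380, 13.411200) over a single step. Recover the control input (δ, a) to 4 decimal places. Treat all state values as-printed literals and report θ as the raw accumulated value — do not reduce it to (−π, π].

δ = 0.2131, a = 0.5560

a = (v'−v)/dt = (0.111200)/0.2 = 0.5560
Δθ = θ'−θ = 0.213180;  (v·dt/L) = 13.3000·0.2/2.7 = 0.985185
tan δ = Δθ·L/(v·dt) = 0.216386  →  δ = 0.2131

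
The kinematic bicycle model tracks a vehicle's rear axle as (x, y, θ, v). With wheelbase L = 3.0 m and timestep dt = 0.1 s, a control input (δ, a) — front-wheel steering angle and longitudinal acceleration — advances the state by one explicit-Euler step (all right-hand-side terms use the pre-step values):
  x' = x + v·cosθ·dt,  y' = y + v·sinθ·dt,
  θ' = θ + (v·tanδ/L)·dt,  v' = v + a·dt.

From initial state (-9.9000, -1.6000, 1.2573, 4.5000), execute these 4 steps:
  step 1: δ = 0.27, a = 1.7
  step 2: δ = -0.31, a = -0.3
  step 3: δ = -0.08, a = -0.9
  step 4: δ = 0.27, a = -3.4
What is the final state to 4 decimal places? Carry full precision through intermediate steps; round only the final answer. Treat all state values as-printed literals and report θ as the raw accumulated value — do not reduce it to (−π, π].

(-9.3397, 0.1479, 1.2785, 4.2100)

after step 1 (δ=0.27, a=1.7): (-9.761226, -1.171932, 1.298814, 4.670000)
after step 2 (δ=-0.31, a=-0.3): (-9.635770, -0.722099, 1.248949, 4.640000)
after step 3 (δ=-0.08, a=-0.9): (-9.488998, -0.281924, 1.236550, 4.550000)
after step 4 (δ=0.27, a=-3.4): (-9.339732, 0.147895, 1.278525, 4.210000)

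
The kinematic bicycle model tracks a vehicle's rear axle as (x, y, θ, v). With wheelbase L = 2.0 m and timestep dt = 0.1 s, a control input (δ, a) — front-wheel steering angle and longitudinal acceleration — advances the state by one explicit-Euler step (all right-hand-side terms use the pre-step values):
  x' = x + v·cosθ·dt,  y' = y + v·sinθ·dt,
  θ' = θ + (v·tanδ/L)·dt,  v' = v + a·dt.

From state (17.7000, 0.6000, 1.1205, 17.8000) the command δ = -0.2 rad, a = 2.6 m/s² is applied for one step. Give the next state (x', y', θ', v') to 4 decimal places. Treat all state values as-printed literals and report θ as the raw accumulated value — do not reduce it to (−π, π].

x' = 17.7000 + 17.8000·cos(1.1205)·0.1 = 18.4747
y' = 0.6000 + 17.8000·sin(1.1205)·0.1 = 2.2026
θ' = 1.1205 + (17.8000/2.0)·tan(-0.2)·0.1 = 0.9401
v' = 17.8000 + 2.6000·0.1 = 18.0600

(18.4747, 2.2026, 0.9401, 18.0600)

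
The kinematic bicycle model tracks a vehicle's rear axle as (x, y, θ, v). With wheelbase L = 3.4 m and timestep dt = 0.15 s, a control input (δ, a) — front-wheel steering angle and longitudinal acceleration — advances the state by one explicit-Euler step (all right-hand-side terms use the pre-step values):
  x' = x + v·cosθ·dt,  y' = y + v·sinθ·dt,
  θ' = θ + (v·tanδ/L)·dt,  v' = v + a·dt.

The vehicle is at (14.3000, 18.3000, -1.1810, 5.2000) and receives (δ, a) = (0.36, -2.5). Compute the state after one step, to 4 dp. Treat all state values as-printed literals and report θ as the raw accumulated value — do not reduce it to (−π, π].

(14.5964, 17.5785, -1.0946, 4.8250)

x' = 14.3000 + 5.2000·cos(-1.1810)·0.15 = 14.5964
y' = 18.3000 + 5.2000·sin(-1.1810)·0.15 = 17.5785
θ' = -1.1810 + (5.2000/3.4)·tan(0.36)·0.15 = -1.0946
v' = 5.2000 − 2.5000·0.15 = 4.8250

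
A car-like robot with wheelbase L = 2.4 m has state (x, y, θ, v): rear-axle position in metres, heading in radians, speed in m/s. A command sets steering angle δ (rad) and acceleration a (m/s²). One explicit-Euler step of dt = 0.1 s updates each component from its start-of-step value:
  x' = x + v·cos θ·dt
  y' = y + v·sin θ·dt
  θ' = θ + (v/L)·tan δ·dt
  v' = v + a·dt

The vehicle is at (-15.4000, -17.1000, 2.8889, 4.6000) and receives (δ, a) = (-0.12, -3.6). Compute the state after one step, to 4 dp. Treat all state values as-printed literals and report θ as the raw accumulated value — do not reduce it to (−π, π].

(-15.8454, -16.9850, 2.8658, 4.2400)

x' = -15.4000 + 4.6000·cos(2.8889)·0.1 = -15.8454
y' = -17.1000 + 4.6000·sin(2.8889)·0.1 = -16.9850
θ' = 2.8889 + (4.6000/2.4)·tan(-0.12)·0.1 = 2.8658
v' = 4.6000 − 3.6000·0.1 = 4.2400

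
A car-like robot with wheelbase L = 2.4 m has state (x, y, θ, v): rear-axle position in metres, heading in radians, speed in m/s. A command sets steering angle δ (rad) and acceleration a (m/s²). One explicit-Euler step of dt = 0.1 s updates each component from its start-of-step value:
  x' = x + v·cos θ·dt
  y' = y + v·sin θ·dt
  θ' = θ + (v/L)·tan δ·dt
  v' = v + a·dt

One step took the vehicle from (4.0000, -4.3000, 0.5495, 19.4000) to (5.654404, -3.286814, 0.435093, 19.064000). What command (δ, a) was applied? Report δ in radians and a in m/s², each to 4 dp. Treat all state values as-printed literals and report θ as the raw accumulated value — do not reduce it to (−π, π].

δ = -0.1406, a = -3.3600

a = (v'−v)/dt = (-0.336000)/0.1 = -3.3600
Δθ = θ'−θ = -0.114407;  (v·dt/L) = 19.4000·0.1/2.4 = 0.808333
tan δ = Δθ·L/(v·dt) = -0.141534  →  δ = -0.1406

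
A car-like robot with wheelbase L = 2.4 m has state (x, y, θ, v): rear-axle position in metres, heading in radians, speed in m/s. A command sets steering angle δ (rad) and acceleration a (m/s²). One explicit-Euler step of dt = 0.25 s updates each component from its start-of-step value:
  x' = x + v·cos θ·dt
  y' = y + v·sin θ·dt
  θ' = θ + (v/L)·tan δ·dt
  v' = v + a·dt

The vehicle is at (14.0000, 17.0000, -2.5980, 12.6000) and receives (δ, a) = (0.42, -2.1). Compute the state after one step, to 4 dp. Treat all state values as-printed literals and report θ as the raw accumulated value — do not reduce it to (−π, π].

(11.3041, 15.3708, -2.0119, 12.0750)

x' = 14.0000 + 12.6000·cos(-2.5980)·0.25 = 11.3041
y' = 17.0000 + 12.6000·sin(-2.5980)·0.25 = 15.3708
θ' = -2.5980 + (12.6000/2.4)·tan(0.42)·0.25 = -2.0119
v' = 12.6000 − 2.1000·0.25 = 12.0750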